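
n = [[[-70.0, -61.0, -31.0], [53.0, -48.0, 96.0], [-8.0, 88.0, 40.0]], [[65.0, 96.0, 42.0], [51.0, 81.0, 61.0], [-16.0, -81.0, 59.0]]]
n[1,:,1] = [96.0, 81.0, -81.0]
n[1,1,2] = 61.0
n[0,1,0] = 53.0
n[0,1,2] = 96.0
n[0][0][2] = -31.0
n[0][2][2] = 40.0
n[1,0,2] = 42.0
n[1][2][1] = -81.0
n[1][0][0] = 65.0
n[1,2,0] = -16.0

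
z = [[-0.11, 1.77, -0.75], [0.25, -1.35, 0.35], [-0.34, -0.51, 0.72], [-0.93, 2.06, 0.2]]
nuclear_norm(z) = 4.41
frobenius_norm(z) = 3.43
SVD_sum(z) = [[-0.43, 1.77, -0.33], [0.32, -1.35, 0.25], [0.12, -0.51, 0.1], [-0.49, 2.06, -0.38]] + [[0.31,-0.00,-0.42], [-0.07,0.00,0.10], [-0.47,0.00,0.62], [-0.44,0.00,0.58]] + [[0.00, 0.00, 0.00],  [-0.0, -0.00, -0.0],  [0.00, 0.00, 0.0],  [-0.0, -0.0, -0.00]]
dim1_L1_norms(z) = [2.63, 1.95, 1.57, 3.19]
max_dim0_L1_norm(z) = 5.69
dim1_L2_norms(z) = [1.93, 1.42, 0.95, 2.27]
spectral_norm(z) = 3.21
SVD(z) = [[-0.58, 0.44, -0.53], [0.44, -0.1, 0.16], [0.17, -0.65, -0.74], [-0.67, -0.61, 0.38]] @ diag([3.214311532463577, 1.1940659634321469, 0.0028012933663383267]) @ [[0.23, -0.96, 0.18], [0.60, -0.01, -0.8], [-0.77, -0.29, -0.57]]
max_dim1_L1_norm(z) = 3.19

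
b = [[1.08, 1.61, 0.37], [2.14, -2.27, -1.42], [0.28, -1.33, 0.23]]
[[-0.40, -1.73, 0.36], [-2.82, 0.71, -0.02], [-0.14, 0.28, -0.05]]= b @ [[-0.74, -0.65, 0.16], [0.08, -0.47, 0.09], [0.74, -0.73, 0.11]]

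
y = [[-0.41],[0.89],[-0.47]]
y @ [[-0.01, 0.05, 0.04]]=[[0.0, -0.02, -0.02], [-0.01, 0.04, 0.04], [0.0, -0.02, -0.02]]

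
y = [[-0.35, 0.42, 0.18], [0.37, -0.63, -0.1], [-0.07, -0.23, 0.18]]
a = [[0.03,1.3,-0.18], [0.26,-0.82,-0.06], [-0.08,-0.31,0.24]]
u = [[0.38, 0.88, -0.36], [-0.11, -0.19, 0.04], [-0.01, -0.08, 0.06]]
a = u + y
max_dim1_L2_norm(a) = 1.31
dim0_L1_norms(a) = [0.37, 2.43, 0.48]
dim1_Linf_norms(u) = [0.88, 0.19, 0.08]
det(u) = -0.00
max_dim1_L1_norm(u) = 1.62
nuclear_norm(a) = 2.03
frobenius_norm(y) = 0.98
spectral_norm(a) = 1.58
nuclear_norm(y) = 1.24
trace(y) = -0.80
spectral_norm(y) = 0.94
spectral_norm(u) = 1.05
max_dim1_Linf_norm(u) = 0.88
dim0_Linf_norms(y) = [0.37, 0.63, 0.18]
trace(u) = 0.25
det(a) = -0.06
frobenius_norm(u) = 1.05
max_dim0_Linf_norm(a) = 1.3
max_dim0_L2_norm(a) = 1.57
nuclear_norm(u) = 1.11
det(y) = -0.00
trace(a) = -0.55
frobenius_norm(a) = 1.62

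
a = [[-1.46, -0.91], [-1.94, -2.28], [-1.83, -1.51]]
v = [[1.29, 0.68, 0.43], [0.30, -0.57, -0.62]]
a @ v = [[-2.16,-0.47,-0.06], [-3.19,-0.02,0.58], [-2.81,-0.38,0.15]]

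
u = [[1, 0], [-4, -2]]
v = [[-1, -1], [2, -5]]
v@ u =[[3, 2], [22, 10]]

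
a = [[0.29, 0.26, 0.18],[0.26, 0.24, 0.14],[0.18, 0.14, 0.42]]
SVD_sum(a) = [[0.25, 0.21, 0.26], [0.21, 0.19, 0.23], [0.26, 0.23, 0.27]] + [[0.04, 0.05, -0.08], [0.05, 0.05, -0.09], [-0.08, -0.09, 0.15]] + [[0.0, -0.00, -0.00], [-0.0, 0.00, 0.00], [-0.0, 0.00, 0.00]]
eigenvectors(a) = [[-0.59, -0.69, -0.42], [-0.52, 0.72, -0.46], [-0.62, 0.05, 0.78]]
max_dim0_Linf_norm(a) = 0.42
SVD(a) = [[-0.59, -0.42, -0.69], [-0.52, -0.46, 0.72], [-0.62, 0.78, 0.05]] @ diag([0.7067537944156251, 0.24039750199824186, 0.0028487035861329826]) @ [[-0.59, -0.52, -0.62],[-0.42, -0.46, 0.78],[-0.69, 0.72, 0.05]]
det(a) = 0.00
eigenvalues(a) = [0.71, 0.0, 0.24]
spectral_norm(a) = 0.71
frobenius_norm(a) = 0.75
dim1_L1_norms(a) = [0.73, 0.64, 0.74]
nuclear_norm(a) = 0.95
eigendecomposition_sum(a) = [[0.25, 0.21, 0.26], [0.21, 0.19, 0.23], [0.26, 0.23, 0.27]] + [[0.0, -0.00, -0.00],  [-0.0, 0.0, 0.0],  [-0.0, 0.0, 0.00]] + [[0.04, 0.05, -0.08], [0.05, 0.05, -0.09], [-0.08, -0.09, 0.15]]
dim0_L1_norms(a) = [0.73, 0.64, 0.74]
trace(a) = 0.95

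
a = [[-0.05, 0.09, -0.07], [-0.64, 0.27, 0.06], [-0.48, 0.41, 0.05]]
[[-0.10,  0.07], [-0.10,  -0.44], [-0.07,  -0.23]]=a @ [[0.28, 0.81], [0.01, 0.51], [1.20, -0.92]]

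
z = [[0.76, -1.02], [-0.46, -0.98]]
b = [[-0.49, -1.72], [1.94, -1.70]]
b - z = [[-1.25, -0.70], [2.40, -0.72]]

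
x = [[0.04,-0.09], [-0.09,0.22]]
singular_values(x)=[0.26, 0.0]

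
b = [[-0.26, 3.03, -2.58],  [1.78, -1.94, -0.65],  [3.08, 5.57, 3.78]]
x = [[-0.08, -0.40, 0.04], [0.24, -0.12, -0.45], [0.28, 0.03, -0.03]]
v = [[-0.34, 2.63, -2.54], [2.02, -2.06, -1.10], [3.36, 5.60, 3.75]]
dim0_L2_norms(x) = [0.38, 0.42, 0.45]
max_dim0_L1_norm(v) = 10.29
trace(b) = 1.58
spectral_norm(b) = 7.57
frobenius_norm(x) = 0.72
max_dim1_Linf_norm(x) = 0.45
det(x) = 0.05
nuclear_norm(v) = 14.04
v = x + b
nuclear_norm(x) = 1.18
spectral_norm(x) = 0.55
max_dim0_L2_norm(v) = 6.52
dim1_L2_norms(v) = [3.67, 3.09, 7.53]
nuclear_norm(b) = 13.76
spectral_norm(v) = 7.67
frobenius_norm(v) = 8.93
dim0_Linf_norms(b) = [3.08, 5.57, 3.78]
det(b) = -66.48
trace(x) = -0.23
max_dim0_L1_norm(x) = 0.6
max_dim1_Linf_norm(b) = 5.57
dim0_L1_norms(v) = [5.72, 10.29, 7.39]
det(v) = -75.42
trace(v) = 1.35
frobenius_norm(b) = 8.84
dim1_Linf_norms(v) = [2.63, 2.06, 5.6]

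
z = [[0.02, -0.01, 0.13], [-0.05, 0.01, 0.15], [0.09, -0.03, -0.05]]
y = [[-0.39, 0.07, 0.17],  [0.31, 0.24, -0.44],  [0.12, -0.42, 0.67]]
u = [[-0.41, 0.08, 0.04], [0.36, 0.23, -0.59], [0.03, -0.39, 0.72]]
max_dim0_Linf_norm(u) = 0.72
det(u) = -0.00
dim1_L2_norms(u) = [0.42, 0.73, 0.82]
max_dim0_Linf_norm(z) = 0.15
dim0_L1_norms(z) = [0.16, 0.05, 0.33]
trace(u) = 0.54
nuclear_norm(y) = 1.54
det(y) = -0.04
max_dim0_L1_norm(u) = 1.35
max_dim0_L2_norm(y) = 0.82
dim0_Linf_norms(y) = [0.39, 0.42, 0.67]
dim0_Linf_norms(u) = [0.41, 0.39, 0.72]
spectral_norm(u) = 1.06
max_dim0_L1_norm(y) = 1.28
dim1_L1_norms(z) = [0.16, 0.21, 0.17]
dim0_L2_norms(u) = [0.55, 0.46, 0.93]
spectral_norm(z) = 0.21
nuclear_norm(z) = 0.31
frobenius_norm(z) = 0.23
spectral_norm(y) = 0.95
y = z + u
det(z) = 0.00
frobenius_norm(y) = 1.08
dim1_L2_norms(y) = [0.43, 0.59, 0.8]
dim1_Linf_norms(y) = [0.39, 0.44, 0.67]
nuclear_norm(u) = 1.57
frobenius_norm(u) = 1.17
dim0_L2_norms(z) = [0.1, 0.03, 0.2]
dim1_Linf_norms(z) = [0.13, 0.15, 0.09]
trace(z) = -0.02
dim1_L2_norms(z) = [0.13, 0.16, 0.11]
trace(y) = 0.52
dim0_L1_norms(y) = [0.82, 0.73, 1.28]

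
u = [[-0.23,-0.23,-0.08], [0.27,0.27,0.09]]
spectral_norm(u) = 0.52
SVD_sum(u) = [[-0.23, -0.23, -0.08],[0.27, 0.27, 0.09]] + [[0.0, 0.00, -0.0], [0.0, 0.00, -0.0]]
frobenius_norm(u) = 0.52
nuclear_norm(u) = 0.52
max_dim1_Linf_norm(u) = 0.27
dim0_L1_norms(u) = [0.5, 0.5, 0.17]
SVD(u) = [[-0.65, 0.76], [0.76, 0.65]] @ diag([0.5158429139998395, 0.0024674027142615506]) @ [[0.69, 0.69, 0.23],[0.17, 0.17, -0.97]]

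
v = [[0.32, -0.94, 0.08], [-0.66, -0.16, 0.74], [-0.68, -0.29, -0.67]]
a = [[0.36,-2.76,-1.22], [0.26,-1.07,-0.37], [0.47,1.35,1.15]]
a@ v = [[2.77, 0.46, -1.20],[1.04, 0.03, -0.52],[-1.52, -0.99, 0.27]]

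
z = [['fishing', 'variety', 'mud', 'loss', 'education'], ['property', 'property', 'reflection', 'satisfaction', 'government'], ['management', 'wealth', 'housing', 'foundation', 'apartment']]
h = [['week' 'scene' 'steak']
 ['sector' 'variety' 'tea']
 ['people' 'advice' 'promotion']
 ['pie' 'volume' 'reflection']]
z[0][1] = 'variety'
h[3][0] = 'pie'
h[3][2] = 'reflection'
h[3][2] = 'reflection'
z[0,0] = 'fishing'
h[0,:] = ['week', 'scene', 'steak']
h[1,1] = 'variety'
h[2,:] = ['people', 'advice', 'promotion']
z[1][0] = 'property'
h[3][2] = 'reflection'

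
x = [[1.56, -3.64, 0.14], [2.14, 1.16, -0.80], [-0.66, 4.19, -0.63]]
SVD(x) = [[-0.67, -0.31, 0.68], [0.13, -0.94, -0.30], [0.73, -0.11, 0.67]] @ diag([5.825853665739577, 2.589921014147743, 0.09131377697064719]) @ [[-0.21, 0.97, -0.11],[-0.94, -0.17, 0.3],[-0.27, -0.17, -0.95]]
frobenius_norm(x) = 6.38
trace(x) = 2.09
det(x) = -1.38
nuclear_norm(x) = 8.51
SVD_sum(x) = [[0.83, -3.77, 0.44],[-0.16, 0.74, -0.09],[-0.91, 4.15, -0.48]] + [[0.75, 0.14, -0.24], [2.29, 0.42, -0.74], [0.27, 0.05, -0.09]] + [[-0.02, -0.01, -0.06], [0.01, 0.0, 0.03], [-0.02, -0.01, -0.06]]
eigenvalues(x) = [(1.1+3.22j), (1.1-3.22j), (-0.12+0j)]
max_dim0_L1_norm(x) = 8.99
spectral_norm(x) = 5.83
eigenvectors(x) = [[0.54-0.24j,(0.54+0.24j),(0.26+0j)], [-0.17-0.51j,(-0.17+0.51j),(0.16+0j)], [-0.61+0.00j,(-0.61-0j),0.95+0.00j]]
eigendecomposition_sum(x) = [[(0.79+1.12j), (-1.83+0.82j), (0.08-0.44j)], [1.08-0.62j, (0.58+1.72j), (-0.39-0.11j)], [(-0.28-1.39j), 2.07-0.01j, -0.27+0.38j]] + [[0.79-1.12j, (-1.83-0.82j), (0.08+0.44j)], [1.08+0.62j, (0.58-1.72j), -0.39+0.11j], [-0.28+1.39j, (2.07+0.01j), (-0.27-0.38j)]] + [[-0.03-0.00j, 0.01-0.00j, (-0.03+0j)], [(-0.02-0j), 0.01-0.00j, -0.02+0.00j], [-0.10-0.00j, 0.05-0.00j, (-0.1+0j)]]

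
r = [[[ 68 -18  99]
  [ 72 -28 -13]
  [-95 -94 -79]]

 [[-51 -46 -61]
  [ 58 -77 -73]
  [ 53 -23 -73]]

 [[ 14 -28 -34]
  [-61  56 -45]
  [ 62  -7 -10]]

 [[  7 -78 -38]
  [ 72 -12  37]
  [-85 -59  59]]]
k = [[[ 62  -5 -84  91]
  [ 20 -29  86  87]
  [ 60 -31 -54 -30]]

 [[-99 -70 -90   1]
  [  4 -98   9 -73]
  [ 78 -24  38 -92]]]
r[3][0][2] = -38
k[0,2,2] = -54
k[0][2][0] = 60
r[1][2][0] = 53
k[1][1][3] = -73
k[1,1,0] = 4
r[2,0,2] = -34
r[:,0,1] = [-18, -46, -28, -78]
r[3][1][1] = -12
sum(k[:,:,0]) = 125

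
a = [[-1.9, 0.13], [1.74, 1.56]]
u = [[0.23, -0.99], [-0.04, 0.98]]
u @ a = [[-2.16, -1.51],  [1.78, 1.52]]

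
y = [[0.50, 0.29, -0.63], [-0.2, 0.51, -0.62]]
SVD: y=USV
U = [[-0.73, -0.69], [-0.69, 0.73]]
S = [1.07, 0.52]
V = [[-0.21, -0.52, 0.83], [-0.94, 0.33, -0.03]]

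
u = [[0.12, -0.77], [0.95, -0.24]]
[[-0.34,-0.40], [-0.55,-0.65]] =u @ [[-0.49,  -0.58],  [0.37,  0.43]]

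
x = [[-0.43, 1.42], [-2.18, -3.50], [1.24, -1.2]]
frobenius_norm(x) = 4.71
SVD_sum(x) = [[0.47,1.0], [-1.74,-3.71], [-0.24,-0.51]] + [[-0.90,0.42],[-0.44,0.21],[1.48,-0.69]]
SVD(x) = [[0.26, 0.50], [-0.96, 0.25], [-0.13, -0.83]] @ diag([4.277256355269024, 1.97138988313087]) @ [[0.42,0.91],[-0.91,0.42]]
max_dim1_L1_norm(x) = 5.68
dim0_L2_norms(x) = [2.54, 3.96]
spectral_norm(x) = 4.28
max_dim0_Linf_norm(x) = 3.5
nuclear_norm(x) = 6.25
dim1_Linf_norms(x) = [1.42, 3.5, 1.24]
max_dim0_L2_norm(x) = 3.96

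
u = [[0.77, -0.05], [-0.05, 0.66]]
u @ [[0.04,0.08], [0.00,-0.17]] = [[0.03, 0.07], [-0.00, -0.12]]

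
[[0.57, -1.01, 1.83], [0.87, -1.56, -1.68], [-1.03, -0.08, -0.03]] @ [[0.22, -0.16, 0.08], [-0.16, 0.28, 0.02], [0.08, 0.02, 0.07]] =[[0.43, -0.34, 0.15], [0.31, -0.61, -0.08], [-0.22, 0.14, -0.09]]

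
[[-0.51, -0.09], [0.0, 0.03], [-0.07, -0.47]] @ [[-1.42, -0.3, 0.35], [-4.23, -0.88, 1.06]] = [[1.10,0.23,-0.27], [-0.13,-0.03,0.03], [2.09,0.43,-0.52]]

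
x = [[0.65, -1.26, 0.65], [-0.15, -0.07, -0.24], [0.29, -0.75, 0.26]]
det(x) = -0.00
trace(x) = 0.84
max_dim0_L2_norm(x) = 1.47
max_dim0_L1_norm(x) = 2.08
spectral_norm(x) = 1.77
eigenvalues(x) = [1.21, 0.01, -0.38]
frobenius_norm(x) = 1.80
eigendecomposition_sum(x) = [[0.66, -1.07, 0.72], [-0.13, 0.22, -0.15], [0.31, -0.50, 0.34]] + [[0.0, 0.0, -0.01], [0.00, 0.00, -0.0], [-0.0, -0.0, 0.00]] + [[-0.01, -0.2, -0.06], [-0.02, -0.29, -0.09], [-0.01, -0.25, -0.08]]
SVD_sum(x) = [[0.63, -1.28, 0.62], [-0.04, 0.08, -0.04], [0.34, -0.69, 0.33]] + [[0.02,0.02,0.03],[-0.11,-0.15,-0.20],[-0.04,-0.06,-0.08]] + [[0.00,0.0,-0.0], [0.00,0.0,-0.00], [-0.0,-0.00,0.00]]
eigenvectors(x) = [[-0.89, 0.82, 0.46], [0.18, 0.13, 0.67], [-0.42, -0.56, 0.58]]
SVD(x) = [[-0.88, 0.14, -0.46], [0.06, -0.92, -0.38], [-0.47, -0.36, 0.8]] @ diag([1.7729380043056928, 0.2973795394112299, 0.007499495190584332]) @ [[-0.4, 0.82, -0.40],[0.41, 0.55, 0.73],[-0.82, -0.13, 0.56]]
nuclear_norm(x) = 2.08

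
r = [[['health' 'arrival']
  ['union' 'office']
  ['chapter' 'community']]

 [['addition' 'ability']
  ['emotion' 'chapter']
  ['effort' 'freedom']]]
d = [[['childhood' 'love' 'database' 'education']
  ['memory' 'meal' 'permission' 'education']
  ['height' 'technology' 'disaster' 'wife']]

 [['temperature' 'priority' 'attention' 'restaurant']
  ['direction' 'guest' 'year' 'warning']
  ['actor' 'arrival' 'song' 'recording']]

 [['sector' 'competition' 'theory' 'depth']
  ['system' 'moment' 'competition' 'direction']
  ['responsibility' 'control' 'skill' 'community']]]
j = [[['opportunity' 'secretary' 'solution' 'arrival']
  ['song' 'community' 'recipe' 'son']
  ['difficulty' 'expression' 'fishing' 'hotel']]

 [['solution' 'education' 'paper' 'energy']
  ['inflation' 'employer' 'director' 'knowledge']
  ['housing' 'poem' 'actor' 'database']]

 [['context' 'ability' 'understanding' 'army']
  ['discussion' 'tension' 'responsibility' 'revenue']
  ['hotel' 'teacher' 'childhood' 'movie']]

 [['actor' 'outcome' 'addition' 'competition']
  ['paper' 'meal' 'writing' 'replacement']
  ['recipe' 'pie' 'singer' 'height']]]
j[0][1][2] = 'recipe'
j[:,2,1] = ['expression', 'poem', 'teacher', 'pie']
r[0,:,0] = ['health', 'union', 'chapter']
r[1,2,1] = 'freedom'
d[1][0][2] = 'attention'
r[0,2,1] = 'community'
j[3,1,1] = 'meal'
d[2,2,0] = 'responsibility'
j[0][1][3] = 'son'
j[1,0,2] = 'paper'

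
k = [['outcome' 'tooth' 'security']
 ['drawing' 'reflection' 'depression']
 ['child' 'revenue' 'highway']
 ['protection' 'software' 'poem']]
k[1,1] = 'reflection'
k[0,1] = 'tooth'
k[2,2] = 'highway'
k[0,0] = 'outcome'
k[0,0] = 'outcome'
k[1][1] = 'reflection'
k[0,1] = 'tooth'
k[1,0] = 'drawing'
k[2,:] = ['child', 'revenue', 'highway']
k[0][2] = 'security'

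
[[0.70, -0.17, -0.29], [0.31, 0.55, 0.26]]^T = [[0.7, 0.31], [-0.17, 0.55], [-0.29, 0.26]]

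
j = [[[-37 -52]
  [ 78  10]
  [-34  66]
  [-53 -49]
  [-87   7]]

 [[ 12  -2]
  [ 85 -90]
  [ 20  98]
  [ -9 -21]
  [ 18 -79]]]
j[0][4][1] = 7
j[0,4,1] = 7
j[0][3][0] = -53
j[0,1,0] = 78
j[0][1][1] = 10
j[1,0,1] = -2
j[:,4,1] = [7, -79]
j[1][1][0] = 85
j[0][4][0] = -87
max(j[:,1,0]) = 85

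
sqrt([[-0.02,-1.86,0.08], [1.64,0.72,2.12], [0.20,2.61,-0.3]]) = [[(0.3-0.41j), -0.79+0.51j, (-0.2-0.76j)],[0.73-0.34j, (0.95+0.42j), (0.89-0.62j)],[(0.33+0.7j), (1.06-0.86j), (0.7+1.29j)]]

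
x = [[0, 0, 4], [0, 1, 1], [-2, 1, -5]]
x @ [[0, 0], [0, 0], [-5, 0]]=[[-20, 0], [-5, 0], [25, 0]]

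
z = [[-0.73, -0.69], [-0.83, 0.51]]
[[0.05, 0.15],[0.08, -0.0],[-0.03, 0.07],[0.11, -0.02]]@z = [[-0.16, 0.04], [-0.06, -0.06], [-0.04, 0.06], [-0.06, -0.09]]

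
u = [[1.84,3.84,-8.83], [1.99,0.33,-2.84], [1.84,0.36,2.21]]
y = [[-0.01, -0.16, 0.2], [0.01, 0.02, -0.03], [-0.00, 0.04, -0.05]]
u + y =[[1.83,3.68,-8.63], [2.00,0.35,-2.87], [1.84,0.4,2.16]]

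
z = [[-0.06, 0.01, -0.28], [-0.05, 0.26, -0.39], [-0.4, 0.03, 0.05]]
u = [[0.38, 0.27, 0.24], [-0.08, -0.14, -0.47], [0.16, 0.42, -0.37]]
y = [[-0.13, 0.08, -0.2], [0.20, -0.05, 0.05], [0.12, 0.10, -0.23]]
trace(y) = -0.41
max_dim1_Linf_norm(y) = 0.23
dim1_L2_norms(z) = [0.29, 0.47, 0.4]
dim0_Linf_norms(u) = [0.38, 0.42, 0.47]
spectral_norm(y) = 0.34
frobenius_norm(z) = 0.68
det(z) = -0.03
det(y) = -0.00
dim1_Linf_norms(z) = [0.28, 0.39, 0.4]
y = u @ z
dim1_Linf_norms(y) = [0.2, 0.2, 0.23]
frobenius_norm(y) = 0.43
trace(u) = -0.13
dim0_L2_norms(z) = [0.41, 0.26, 0.48]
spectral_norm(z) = 0.54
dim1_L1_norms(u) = [0.89, 0.69, 0.95]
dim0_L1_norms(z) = [0.51, 0.3, 0.72]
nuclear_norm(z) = 1.07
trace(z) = 0.25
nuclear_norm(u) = 1.45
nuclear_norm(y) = 0.62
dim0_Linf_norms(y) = [0.2, 0.1, 0.23]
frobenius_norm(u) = 0.93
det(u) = 0.06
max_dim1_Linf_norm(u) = 0.47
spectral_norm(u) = 0.67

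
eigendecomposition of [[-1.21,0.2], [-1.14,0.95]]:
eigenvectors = [[-0.87, -0.1],[-0.49, -1.00]]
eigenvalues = [-1.1, 0.84]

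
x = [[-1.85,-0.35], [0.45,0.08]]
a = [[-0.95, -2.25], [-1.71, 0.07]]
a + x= [[-2.80, -2.60],[-1.26, 0.15]]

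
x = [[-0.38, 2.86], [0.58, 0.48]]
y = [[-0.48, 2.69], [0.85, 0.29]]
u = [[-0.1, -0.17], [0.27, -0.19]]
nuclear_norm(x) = 3.55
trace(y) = -0.19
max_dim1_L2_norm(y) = 2.73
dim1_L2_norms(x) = [2.89, 0.75]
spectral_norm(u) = 0.33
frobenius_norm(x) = 2.98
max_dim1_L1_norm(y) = 3.17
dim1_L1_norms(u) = [0.27, 0.46]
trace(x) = 0.10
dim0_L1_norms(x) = [0.96, 3.34]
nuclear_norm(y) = 3.62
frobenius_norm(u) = 0.38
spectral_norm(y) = 2.74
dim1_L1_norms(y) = [3.17, 1.14]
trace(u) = -0.29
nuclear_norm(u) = 0.53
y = u + x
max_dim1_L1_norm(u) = 0.46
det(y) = -2.43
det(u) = 0.06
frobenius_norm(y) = 2.88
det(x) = -1.84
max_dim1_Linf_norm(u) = 0.27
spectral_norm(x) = 2.91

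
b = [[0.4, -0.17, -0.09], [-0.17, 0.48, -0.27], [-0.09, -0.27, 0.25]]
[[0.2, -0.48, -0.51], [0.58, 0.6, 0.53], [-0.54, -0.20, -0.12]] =b@[[0.36,-0.53,-1.24], [0.49,1.32,0.37], [-1.51,0.45,-0.51]]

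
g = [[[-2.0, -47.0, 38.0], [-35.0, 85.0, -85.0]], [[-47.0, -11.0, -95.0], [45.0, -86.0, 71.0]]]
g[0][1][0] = -35.0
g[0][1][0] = -35.0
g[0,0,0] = -2.0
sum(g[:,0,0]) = -49.0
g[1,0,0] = -47.0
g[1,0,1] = -11.0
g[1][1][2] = 71.0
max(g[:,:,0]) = 45.0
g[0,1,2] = -85.0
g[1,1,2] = 71.0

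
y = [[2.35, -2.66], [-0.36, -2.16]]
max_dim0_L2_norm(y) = 3.43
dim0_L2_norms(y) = [2.38, 3.43]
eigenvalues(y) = [2.55, -2.36]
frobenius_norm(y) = 4.17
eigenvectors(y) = [[1.00, 0.49], [-0.08, 0.87]]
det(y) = -6.03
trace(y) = 0.19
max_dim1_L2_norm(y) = 3.55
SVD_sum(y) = [[1.77, -3.0],[0.85, -1.45]] + [[0.58, 0.34], [-1.21, -0.71]]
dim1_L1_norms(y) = [5.01, 2.52]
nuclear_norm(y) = 5.43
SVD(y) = [[0.90, 0.43], [0.43, -0.9]] @ diag([3.8677936203088787, 1.5599591375090385]) @ [[0.51, -0.86],[0.86, 0.51]]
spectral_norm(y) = 3.87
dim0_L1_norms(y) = [2.71, 4.82]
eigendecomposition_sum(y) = [[2.45,-1.38], [-0.19,0.11]] + [[-0.1,-1.28],[-0.17,-2.27]]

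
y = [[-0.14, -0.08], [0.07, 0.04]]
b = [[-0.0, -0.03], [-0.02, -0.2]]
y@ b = [[0.0, 0.02],[-0.00, -0.01]]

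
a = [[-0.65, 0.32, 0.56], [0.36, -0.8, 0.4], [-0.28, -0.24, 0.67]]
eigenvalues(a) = [-1.07, 0.0, 0.29]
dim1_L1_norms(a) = [1.53, 1.56, 1.19]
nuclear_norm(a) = 2.17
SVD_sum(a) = [[-0.48, 0.0, 0.68], [-0.07, 0.00, 0.1], [-0.41, 0.0, 0.58]] + [[-0.17, 0.32, -0.12],[0.43, -0.8, 0.3],[0.13, -0.24, 0.09]] + [[0.0, 0.00, 0.00],[0.0, 0.00, 0.0],[-0.0, -0.00, -0.0]]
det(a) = -0.00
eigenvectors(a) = [[-0.61, 0.68, 0.57], [0.79, 0.55, 0.44], [0.01, 0.48, 0.7]]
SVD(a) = [[-0.76,0.36,-0.55], [-0.11,-0.89,-0.43], [-0.64,-0.27,0.72]] @ diag([1.0997544695513204, 1.0693641039266855, 0.0007210651645465325]) @ [[0.58, -0.0, -0.82], [-0.45, 0.84, -0.32], [-0.68, -0.55, -0.48]]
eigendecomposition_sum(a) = [[-0.42, 0.51, 0.02], [0.54, -0.65, -0.02], [0.01, -0.01, -0.00]] + [[0.00, 0.0, -0.01], [0.0, 0.00, -0.00], [0.0, 0.0, -0.0]] + [[-0.24, -0.19, 0.55], [-0.18, -0.15, 0.43], [-0.29, -0.23, 0.67]]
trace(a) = -0.78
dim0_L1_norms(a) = [1.29, 1.36, 1.63]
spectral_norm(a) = 1.10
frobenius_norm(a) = 1.53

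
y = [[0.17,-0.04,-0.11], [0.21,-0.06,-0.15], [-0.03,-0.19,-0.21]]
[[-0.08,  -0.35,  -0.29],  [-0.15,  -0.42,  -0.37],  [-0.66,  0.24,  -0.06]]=y @ [[1.5, -2.66, -1.05], [-0.26, 0.28, -1.08], [3.18, -1.02, 1.43]]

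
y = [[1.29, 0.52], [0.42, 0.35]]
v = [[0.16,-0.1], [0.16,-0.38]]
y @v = [[0.29,-0.33],[0.12,-0.18]]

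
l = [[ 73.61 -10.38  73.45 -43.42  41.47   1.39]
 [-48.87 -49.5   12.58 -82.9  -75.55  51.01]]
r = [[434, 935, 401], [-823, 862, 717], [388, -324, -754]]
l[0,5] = 1.39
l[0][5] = 1.39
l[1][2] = 12.58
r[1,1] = 862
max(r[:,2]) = 717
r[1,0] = -823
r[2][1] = -324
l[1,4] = -75.55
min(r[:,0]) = -823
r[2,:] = [388, -324, -754]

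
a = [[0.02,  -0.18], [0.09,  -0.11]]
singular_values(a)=[0.22, 0.06]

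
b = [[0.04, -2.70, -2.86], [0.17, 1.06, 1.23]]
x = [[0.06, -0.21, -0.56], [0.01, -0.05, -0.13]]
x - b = [[0.02, 2.49, 2.30], [-0.16, -1.11, -1.36]]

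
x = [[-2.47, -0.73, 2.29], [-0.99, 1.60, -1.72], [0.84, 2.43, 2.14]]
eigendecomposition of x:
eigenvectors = [[0.97+0.00j, (0.25-0.21j), 0.25+0.21j],[(0.13+0j), -0.08+0.65j, (-0.08-0.65j)],[(-0.21+0j), (0.68+0j), (0.68-0j)]]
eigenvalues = [(-3.07+0j), (2.17+2.09j), (2.17-2.09j)]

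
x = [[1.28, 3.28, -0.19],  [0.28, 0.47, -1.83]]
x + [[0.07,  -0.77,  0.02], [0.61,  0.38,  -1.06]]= [[1.35, 2.51, -0.17],[0.89, 0.85, -2.89]]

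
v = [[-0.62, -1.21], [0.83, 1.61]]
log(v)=[[-8.33, -6.27], [4.3, 3.23]]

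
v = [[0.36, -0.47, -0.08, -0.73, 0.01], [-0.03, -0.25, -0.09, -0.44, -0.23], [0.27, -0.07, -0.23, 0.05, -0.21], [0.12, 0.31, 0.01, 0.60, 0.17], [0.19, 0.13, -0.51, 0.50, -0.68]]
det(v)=-0.000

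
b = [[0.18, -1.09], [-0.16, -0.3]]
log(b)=[[(-0.8+0.79j), (0.28+3.55j)], [0.04+0.52j, -0.68+2.35j]]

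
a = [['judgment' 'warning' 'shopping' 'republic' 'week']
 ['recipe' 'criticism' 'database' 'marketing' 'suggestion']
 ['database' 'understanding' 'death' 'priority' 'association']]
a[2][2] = 'death'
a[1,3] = 'marketing'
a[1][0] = 'recipe'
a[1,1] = 'criticism'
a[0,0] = 'judgment'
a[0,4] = 'week'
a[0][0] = 'judgment'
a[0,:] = ['judgment', 'warning', 'shopping', 'republic', 'week']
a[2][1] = 'understanding'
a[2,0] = 'database'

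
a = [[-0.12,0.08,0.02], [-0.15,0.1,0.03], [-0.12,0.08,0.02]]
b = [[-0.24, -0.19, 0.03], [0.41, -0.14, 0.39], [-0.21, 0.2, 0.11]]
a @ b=[[0.06, 0.02, 0.03], [0.07, 0.02, 0.04], [0.06, 0.02, 0.03]]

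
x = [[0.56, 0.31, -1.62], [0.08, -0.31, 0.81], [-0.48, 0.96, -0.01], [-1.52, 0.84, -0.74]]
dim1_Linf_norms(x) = [1.62, 0.81, 0.96, 1.52]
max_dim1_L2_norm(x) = 1.89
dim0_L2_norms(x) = [1.69, 1.35, 1.96]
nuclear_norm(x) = 4.62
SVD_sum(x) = [[-0.49, 0.55, -0.73], [0.37, -0.41, 0.54], [-0.35, 0.40, -0.52], [-0.8, 0.9, -1.18]] + [[1.02, -0.29, -0.91], [-0.29, 0.08, 0.26], [-0.4, 0.11, 0.35], [-0.59, 0.17, 0.52]] + [[0.03, 0.05, 0.02], [0.01, 0.02, 0.01], [0.27, 0.45, 0.16], [-0.13, -0.22, -0.08]]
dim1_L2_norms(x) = [1.74, 0.87, 1.07, 1.89]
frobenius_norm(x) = 2.92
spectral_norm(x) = 2.25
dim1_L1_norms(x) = [2.49, 1.2, 1.45, 3.1]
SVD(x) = [[0.46, 0.80, -0.10], [-0.34, -0.23, -0.03], [0.33, -0.31, -0.89], [0.75, -0.46, 0.44]] @ diag([2.251273086886765, 1.7493729077345759, 0.6163310132904285]) @ [[-0.47, 0.53, -0.7],[0.73, -0.21, -0.65],[-0.49, -0.82, -0.29]]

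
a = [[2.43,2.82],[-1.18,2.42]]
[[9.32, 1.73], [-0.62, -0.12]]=a @ [[2.64, 0.49],[1.03, 0.19]]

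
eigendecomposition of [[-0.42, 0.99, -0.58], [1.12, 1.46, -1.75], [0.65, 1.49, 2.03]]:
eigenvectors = [[(0.91+0j), 0.02+0.27j, (0.02-0.27j)], [(-0.42+0j), (-0.03+0.68j), (-0.03-0.68j)], [0.01+0.00j, 0.69+0.00j, 0.69-0.00j]]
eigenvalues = [(-0.89+0j), (1.98+1.73j), (1.98-1.73j)]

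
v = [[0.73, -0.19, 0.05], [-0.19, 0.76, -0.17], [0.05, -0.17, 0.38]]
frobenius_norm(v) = 1.18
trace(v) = 1.87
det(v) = 0.18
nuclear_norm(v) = 1.87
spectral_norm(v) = 0.98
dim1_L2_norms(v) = [0.76, 0.8, 0.42]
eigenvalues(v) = [0.98, 0.58, 0.31]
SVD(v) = [[-0.62, -0.78, 0.06],[0.74, -0.56, 0.38],[-0.26, 0.28, 0.92]] @ diag([0.9787507685707579, 0.5775039862782984, 0.313745245150944]) @ [[-0.62, 0.74, -0.26], [-0.78, -0.56, 0.28], [0.06, 0.38, 0.92]]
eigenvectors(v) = [[0.62, -0.78, 0.06], [-0.74, -0.56, 0.38], [0.26, 0.28, 0.92]]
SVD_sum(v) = [[0.37,-0.45,0.16], [-0.45,0.54,-0.19], [0.16,-0.19,0.07]] + [[0.35, 0.25, -0.13], [0.25, 0.18, -0.09], [-0.13, -0.09, 0.05]] + [[0.00, 0.01, 0.02], [0.01, 0.04, 0.11], [0.02, 0.11, 0.27]]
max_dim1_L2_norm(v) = 0.8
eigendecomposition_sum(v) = [[0.37, -0.45, 0.16], [-0.45, 0.54, -0.19], [0.16, -0.19, 0.07]] + [[0.35, 0.25, -0.13], [0.25, 0.18, -0.09], [-0.13, -0.09, 0.05]] + [[0.00, 0.01, 0.02], [0.01, 0.04, 0.11], [0.02, 0.11, 0.27]]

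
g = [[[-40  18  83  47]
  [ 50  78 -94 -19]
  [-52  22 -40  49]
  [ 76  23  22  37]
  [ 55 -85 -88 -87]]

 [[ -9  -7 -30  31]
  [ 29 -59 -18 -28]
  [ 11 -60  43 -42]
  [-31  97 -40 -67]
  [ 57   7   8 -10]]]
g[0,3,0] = 76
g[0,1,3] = -19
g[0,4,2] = -88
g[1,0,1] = -7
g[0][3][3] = 37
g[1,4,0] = 57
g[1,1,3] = -28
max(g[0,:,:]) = 83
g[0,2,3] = 49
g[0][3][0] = 76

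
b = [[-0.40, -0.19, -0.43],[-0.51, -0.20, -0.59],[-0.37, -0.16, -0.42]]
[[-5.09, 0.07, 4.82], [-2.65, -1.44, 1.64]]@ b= [[0.22,0.18,0.12], [1.19,0.53,1.3]]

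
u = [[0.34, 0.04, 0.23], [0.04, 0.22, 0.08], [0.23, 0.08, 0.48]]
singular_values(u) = [0.67, 0.21, 0.16]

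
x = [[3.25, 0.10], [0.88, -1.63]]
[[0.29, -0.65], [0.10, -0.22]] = x @ [[0.09, -0.2], [-0.01, 0.03]]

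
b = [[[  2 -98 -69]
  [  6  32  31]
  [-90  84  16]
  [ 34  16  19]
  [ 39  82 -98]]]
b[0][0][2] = -69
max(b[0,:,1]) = 84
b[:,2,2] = [16]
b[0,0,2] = -69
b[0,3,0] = 34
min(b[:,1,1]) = 32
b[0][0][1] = -98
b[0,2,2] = 16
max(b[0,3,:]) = 34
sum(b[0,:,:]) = 6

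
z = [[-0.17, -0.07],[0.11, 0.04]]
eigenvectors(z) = [[-0.83,0.40], [0.56,-0.92]]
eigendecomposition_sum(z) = [[-0.17, -0.07], [0.12, 0.05]] + [[0.00, 0.0], [-0.01, -0.01]]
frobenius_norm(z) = 0.22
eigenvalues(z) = [-0.12, -0.01]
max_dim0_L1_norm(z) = 0.28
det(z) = 0.00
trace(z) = -0.13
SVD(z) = [[-0.84, 0.54],[0.54, 0.84]] @ diag([0.21790580818803237, 0.004130224923712833]) @ [[0.93, 0.37], [0.37, -0.93]]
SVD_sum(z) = [[-0.17, -0.07], [0.11, 0.04]] + [[0.0, -0.0], [0.00, -0.00]]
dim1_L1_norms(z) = [0.24, 0.15]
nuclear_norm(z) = 0.22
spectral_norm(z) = 0.22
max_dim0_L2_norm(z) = 0.2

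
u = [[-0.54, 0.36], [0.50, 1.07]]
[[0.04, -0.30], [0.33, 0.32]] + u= [[-0.50,0.06],  [0.83,1.39]]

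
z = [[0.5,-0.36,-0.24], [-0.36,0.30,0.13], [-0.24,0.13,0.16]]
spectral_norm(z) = 0.88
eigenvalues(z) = [0.88, -0.0, 0.08]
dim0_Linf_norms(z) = [0.5, 0.36, 0.24]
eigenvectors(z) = [[0.76,  -0.65,  -0.10], [-0.55,  -0.55,  -0.63], [-0.35,  -0.53,  0.77]]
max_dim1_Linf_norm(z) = 0.5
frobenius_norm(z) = 0.88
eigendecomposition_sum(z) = [[0.50, -0.37, -0.23],[-0.37, 0.27, 0.17],[-0.23, 0.17, 0.11]] + [[-0.0, -0.00, -0.00], [-0.0, -0.0, -0.00], [-0.00, -0.0, -0.00]] + [[0.0, 0.01, -0.01],[0.01, 0.03, -0.04],[-0.01, -0.04, 0.05]]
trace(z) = 0.96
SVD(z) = [[-0.76, -0.1, 0.65], [0.55, -0.63, 0.55], [0.35, 0.77, 0.53]] @ diag([0.8755979219441963, 0.08442913214691768, 2.7054091113729356e-05]) @ [[-0.76, 0.55, 0.35], [-0.10, -0.63, 0.77], [-0.65, -0.55, -0.53]]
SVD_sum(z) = [[0.5, -0.37, -0.23], [-0.37, 0.27, 0.17], [-0.23, 0.17, 0.11]] + [[0.0, 0.01, -0.01], [0.01, 0.03, -0.04], [-0.01, -0.04, 0.05]] + [[-0.00, -0.00, -0.0],[-0.0, -0.00, -0.00],[-0.00, -0.00, -0.00]]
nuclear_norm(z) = 0.96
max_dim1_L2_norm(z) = 0.66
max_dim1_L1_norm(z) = 1.1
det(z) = -0.00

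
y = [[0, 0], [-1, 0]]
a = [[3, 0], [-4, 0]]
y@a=[[0, 0], [-3, 0]]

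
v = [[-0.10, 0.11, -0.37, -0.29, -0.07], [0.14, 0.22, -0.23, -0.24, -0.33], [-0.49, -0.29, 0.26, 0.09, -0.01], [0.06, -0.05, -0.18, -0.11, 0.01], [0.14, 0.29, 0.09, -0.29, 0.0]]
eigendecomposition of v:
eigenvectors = [[-0.38+0.00j, (0.79+0j), (0.07-0.14j), (0.07+0.14j), (-0.51+0j)], [-0.41+0.00j, -0.04+0.00j, 0.07+0.50j, 0.07-0.50j, (0.62+0j)], [0.80+0.00j, 0.54+0.00j, (-0.13+0.33j), -0.13-0.33j, (-0.27+0j)], [(-0.2+0j), (0.17+0j), (-0.16-0.22j), -0.16+0.22j, (0.44+0j)], [(-0.07+0j), (-0.24+0j), 0.72+0.00j, 0.72-0.00j, 0.32+0.00j]]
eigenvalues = [(0.62+0j), (-0.4+0j), (0.09+0.3j), (0.09-0.3j), (-0.13+0j)]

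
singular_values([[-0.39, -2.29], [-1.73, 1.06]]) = [2.57, 1.7]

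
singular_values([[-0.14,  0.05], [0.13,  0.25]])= [0.28, 0.15]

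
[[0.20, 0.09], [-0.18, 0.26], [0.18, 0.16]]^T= [[0.2, -0.18, 0.18], [0.09, 0.26, 0.16]]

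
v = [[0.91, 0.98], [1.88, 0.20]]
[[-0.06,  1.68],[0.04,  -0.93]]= v @ [[0.03,-0.75], [-0.09,2.41]]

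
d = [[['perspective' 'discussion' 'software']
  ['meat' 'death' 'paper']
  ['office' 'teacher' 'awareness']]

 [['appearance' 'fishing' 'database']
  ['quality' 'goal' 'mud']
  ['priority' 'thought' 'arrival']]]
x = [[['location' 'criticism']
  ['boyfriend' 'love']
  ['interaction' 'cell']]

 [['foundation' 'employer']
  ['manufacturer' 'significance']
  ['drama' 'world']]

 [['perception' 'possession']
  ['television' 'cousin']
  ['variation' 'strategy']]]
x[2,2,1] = 'strategy'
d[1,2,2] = 'arrival'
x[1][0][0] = 'foundation'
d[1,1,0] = 'quality'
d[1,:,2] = ['database', 'mud', 'arrival']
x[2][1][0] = 'television'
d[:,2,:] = [['office', 'teacher', 'awareness'], ['priority', 'thought', 'arrival']]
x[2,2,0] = 'variation'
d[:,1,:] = [['meat', 'death', 'paper'], ['quality', 'goal', 'mud']]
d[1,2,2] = 'arrival'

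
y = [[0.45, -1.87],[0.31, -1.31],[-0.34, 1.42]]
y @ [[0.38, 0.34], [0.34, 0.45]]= [[-0.46, -0.69],[-0.33, -0.48],[0.35, 0.52]]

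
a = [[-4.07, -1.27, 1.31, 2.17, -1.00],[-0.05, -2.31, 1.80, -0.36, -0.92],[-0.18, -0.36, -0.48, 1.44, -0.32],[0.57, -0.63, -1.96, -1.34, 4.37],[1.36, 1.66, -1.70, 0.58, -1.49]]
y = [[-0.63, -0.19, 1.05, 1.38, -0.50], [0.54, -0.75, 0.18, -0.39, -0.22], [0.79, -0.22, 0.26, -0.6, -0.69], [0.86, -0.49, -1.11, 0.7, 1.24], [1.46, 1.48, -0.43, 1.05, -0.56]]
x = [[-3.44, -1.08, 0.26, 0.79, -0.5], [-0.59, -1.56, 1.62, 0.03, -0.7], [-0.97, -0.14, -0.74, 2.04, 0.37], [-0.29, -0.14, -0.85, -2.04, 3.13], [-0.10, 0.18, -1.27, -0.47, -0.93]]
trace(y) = -0.98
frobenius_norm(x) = 6.57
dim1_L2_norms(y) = [1.92, 1.04, 1.26, 2.06, 2.43]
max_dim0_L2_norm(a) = 4.82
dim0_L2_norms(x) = [3.64, 1.92, 2.36, 3.03, 3.4]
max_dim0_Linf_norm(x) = 3.44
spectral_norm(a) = 6.32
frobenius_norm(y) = 4.06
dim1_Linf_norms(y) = [1.38, 0.75, 0.79, 1.24, 1.48]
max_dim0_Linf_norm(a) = 4.37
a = y + x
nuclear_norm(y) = 7.90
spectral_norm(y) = 2.56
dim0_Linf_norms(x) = [3.44, 1.56, 1.62, 2.04, 3.13]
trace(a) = -9.69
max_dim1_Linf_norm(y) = 1.48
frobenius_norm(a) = 8.56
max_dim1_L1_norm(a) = 9.82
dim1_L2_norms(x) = [3.73, 2.43, 2.41, 3.85, 1.66]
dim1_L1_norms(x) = [6.07, 4.5, 4.26, 6.45, 2.95]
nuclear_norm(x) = 13.11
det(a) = -65.09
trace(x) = -8.71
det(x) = -50.83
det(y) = -0.05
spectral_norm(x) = 4.49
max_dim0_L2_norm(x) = 3.64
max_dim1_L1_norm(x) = 6.45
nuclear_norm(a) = 16.00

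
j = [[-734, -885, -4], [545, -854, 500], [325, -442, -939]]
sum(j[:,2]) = -443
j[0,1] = -885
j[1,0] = 545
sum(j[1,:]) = 191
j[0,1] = -885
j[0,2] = -4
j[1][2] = 500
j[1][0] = 545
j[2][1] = -442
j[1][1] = -854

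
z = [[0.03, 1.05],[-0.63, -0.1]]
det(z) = 0.659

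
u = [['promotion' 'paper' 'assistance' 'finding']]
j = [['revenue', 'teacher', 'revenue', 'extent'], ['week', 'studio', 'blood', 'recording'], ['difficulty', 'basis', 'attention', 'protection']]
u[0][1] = 'paper'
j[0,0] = 'revenue'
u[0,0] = 'promotion'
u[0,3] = 'finding'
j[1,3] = 'recording'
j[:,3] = ['extent', 'recording', 'protection']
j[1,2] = 'blood'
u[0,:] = ['promotion', 'paper', 'assistance', 'finding']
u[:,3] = ['finding']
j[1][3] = 'recording'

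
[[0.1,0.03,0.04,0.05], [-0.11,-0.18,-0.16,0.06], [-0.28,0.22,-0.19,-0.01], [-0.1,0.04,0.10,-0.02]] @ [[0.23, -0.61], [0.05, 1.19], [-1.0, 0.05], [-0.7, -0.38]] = [[-0.05, -0.04], [0.08, -0.18], [0.14, 0.43], [-0.11, 0.12]]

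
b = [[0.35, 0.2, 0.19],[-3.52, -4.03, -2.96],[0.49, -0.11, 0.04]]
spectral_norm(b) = 6.13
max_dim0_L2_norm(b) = 4.04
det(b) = 0.02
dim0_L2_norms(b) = [3.57, 4.04, 2.97]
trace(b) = -3.64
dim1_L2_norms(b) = [0.45, 6.11, 0.5]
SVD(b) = [[-0.07, -0.28, -0.96], [1.00, -0.06, -0.06], [-0.04, -0.96, 0.28]] @ diag([6.134070955724339, 0.4673762327877408, 0.005741703949045367]) @ [[-0.58, -0.66, -0.48], [-0.8, 0.59, 0.16], [0.18, 0.48, -0.86]]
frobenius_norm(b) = 6.15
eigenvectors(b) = [[0.05,  0.26,  0.2],[-1.00,  -0.68,  0.46],[-0.03,  0.69,  -0.86]]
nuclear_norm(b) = 6.61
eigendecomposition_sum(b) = [[0.14, 0.19, 0.14],[-2.95, -4.01, -2.83],[-0.10, -0.13, -0.09]] + [[0.21, 0.01, 0.05], [-0.56, -0.02, -0.14], [0.57, 0.02, 0.14]] + [[-0.0, -0.00, 0.00],[-0.01, -0.00, 0.0],[0.02, 0.00, -0.01]]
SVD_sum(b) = [[0.25,0.28,0.21], [-3.54,-4.01,-2.96], [0.13,0.15,0.11]] + [[0.1, -0.08, -0.02], [0.02, -0.02, -0.00], [0.36, -0.26, -0.07]] + [[-0.0, -0.0, 0.0], [-0.0, -0.00, 0.00], [0.0, 0.00, -0.0]]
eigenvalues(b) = [-3.96, 0.33, -0.01]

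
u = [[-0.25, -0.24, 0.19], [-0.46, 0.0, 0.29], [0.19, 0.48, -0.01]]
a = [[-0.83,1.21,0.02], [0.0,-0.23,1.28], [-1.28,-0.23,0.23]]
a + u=[[-1.08,0.97,0.21],[-0.46,-0.23,1.57],[-1.09,0.25,0.22]]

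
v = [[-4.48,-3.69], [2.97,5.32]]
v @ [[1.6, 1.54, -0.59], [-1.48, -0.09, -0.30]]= [[-1.71, -6.57, 3.75], [-3.12, 4.10, -3.35]]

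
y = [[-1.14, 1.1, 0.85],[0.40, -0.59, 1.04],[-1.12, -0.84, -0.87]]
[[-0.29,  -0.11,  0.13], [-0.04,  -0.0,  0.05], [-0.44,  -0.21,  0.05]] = y@[[0.34, 0.15, -0.08], [0.15, 0.07, -0.02], [-0.08, -0.02, 0.07]]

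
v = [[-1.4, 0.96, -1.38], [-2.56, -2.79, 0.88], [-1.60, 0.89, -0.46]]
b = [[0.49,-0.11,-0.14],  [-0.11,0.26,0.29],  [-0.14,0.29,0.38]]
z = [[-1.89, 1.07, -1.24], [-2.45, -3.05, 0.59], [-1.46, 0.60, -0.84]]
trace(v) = -4.65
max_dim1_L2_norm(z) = 3.96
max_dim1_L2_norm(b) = 0.52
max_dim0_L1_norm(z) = 5.8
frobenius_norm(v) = 4.84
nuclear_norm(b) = 1.13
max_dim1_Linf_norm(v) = 2.79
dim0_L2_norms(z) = [3.42, 3.29, 1.61]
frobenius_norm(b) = 0.83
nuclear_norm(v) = 7.27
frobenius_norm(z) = 5.01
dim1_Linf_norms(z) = [1.89, 3.05, 1.46]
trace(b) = 1.13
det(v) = 6.12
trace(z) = -5.78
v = z + b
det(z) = 0.05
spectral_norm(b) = 0.74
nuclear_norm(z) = 7.02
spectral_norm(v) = 3.90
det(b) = 0.01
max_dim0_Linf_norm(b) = 0.49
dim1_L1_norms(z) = [4.2, 6.09, 2.9]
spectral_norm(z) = 3.99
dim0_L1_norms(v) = [5.56, 4.64, 2.72]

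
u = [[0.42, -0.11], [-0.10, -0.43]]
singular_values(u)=[0.44, 0.43]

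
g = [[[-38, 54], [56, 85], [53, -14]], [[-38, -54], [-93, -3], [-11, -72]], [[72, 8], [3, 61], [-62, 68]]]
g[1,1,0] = -93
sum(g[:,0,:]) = 4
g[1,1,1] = -3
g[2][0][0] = 72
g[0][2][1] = -14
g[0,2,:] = [53, -14]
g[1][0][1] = -54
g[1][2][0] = -11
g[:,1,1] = [85, -3, 61]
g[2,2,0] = -62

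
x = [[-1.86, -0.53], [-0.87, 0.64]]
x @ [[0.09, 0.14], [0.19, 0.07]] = [[-0.27, -0.3], [0.04, -0.08]]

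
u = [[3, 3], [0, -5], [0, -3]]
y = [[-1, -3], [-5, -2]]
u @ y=[[-18, -15], [25, 10], [15, 6]]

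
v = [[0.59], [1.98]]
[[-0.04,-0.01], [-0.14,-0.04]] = v @ [[-0.07, -0.02]]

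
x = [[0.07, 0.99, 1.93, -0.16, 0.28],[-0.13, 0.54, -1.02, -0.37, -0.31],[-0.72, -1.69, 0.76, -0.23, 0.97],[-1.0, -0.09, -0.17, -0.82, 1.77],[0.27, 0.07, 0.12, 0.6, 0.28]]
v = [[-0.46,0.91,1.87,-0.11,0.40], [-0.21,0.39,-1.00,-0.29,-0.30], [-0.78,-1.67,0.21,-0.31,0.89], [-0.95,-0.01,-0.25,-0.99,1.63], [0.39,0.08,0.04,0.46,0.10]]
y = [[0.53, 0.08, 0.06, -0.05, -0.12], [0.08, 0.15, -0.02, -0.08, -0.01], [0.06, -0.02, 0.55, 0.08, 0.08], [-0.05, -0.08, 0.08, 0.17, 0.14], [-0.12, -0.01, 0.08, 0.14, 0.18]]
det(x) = -0.48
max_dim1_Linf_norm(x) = 1.93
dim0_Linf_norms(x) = [1.0, 1.69, 1.93, 0.82, 1.77]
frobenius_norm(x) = 4.09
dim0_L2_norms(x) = [1.27, 2.03, 2.32, 1.12, 2.08]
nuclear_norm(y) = 1.58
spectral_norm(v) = 2.67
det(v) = -1.07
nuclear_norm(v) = 7.38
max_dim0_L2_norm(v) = 2.15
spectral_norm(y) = 0.61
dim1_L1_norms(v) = [3.75, 2.19, 3.86, 3.83, 1.07]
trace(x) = 0.83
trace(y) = 1.58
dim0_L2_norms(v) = [1.39, 1.94, 2.15, 1.18, 1.93]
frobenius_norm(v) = 3.92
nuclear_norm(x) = 7.64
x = y + v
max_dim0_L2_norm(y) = 0.57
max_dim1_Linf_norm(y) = 0.55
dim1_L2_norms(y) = [0.55, 0.19, 0.57, 0.25, 0.27]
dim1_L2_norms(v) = [2.17, 1.17, 2.08, 2.15, 0.62]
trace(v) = -0.75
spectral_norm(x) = 2.81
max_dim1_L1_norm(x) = 4.37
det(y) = 0.00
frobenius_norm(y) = 0.89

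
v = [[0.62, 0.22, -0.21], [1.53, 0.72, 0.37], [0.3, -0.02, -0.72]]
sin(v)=[[0.48,0.16,-0.19], [1.14,0.55,0.35], [0.27,-0.02,-0.67]]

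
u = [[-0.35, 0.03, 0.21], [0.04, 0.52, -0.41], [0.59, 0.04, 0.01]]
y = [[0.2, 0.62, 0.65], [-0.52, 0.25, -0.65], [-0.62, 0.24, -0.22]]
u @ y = [[-0.22, -0.16, -0.29], [-0.01, 0.06, -0.22], [0.09, 0.38, 0.36]]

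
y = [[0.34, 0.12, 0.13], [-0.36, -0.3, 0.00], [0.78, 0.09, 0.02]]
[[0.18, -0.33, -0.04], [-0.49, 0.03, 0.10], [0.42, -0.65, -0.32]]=y@[[0.43, -0.92, -0.45], [1.11, 1.0, 0.20], [-0.73, -1.04, 0.69]]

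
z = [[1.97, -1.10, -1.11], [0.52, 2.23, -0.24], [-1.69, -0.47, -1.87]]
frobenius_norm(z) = 4.27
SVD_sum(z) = [[-0.06, -0.06, -0.05], [0.91, 0.95, 0.82], [-1.33, -1.39, -1.2]] + [[1.82, -1.46, -0.33], [-0.73, 0.59, 0.13], [-0.58, 0.47, 0.11]] + [[0.21, 0.42, -0.72], [0.34, 0.7, -1.19], [0.22, 0.46, -0.78]]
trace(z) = 2.33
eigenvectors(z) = [[0.26+0.00j, (-0.73+0j), -0.73-0.00j], [0.02+0.00j, (-0.04+0.61j), -0.04-0.61j], [(0.97+0j), (0.28-0.12j), 0.28+0.12j]]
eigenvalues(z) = [(-2.33+0j), (2.33+0.73j), (2.33-0.73j)]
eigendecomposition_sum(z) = [[(-0.21+0j), (-0.11+0j), -0.56+0.00j], [-0.02+0.00j, -0.01+0.00j, (-0.05+0j)], [(-0.78+0j), (-0.41+0j), (-2.11+0j)]] + [[(1.09+0.25j), -0.50+1.39j, -0.28-0.10j],[(0.27-0.88j), (1.12+0.49j), (-0.1+0.22j)],[(-0.45+0.08j), -0.03-0.61j, 0.12-0.01j]] + [[1.09-0.25j, (-0.5-1.39j), -0.28+0.10j],[0.27+0.88j, 1.12-0.49j, (-0.1-0.22j)],[-0.45-0.08j, -0.03+0.61j, (0.12+0.01j)]]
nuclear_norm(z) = 7.30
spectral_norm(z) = 2.75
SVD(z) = [[0.04, -0.89, -0.45], [-0.56, 0.36, -0.75], [0.83, 0.28, -0.49]] @ diag([2.7472893073650173, 2.6502832897968602, 1.9042583715088055]) @ [[-0.59, -0.61, -0.53], [-0.77, 0.62, 0.14], [-0.24, -0.49, 0.84]]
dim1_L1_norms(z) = [4.18, 2.99, 4.03]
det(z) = -13.87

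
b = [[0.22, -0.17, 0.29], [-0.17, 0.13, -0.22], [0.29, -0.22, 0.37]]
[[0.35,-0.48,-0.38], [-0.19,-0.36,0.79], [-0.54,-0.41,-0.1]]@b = [[0.05, -0.04, 0.07], [0.25, -0.19, 0.32], [-0.08, 0.06, -0.10]]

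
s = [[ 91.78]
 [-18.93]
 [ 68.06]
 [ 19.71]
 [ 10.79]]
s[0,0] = 91.78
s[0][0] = 91.78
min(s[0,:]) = 91.78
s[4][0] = 10.79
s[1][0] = -18.93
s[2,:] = [68.06]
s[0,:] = [91.78]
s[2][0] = 68.06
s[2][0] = 68.06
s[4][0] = 10.79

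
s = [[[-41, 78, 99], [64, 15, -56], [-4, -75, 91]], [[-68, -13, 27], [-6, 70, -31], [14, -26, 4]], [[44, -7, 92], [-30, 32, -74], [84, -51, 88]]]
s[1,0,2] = 27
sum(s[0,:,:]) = 171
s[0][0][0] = -41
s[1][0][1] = -13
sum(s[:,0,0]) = -65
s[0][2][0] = -4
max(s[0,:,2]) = 99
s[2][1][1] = 32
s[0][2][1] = -75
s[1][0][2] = 27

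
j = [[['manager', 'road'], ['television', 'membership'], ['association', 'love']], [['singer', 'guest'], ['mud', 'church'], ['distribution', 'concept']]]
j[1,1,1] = 'church'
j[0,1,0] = 'television'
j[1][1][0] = 'mud'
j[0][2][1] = 'love'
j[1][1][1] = 'church'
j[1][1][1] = 'church'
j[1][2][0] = 'distribution'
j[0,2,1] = 'love'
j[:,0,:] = [['manager', 'road'], ['singer', 'guest']]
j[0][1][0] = 'television'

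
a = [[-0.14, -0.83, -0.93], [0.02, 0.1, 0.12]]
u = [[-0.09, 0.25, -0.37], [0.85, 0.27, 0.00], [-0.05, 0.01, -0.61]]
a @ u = [[-0.65, -0.27, 0.62], [0.08, 0.03, -0.08]]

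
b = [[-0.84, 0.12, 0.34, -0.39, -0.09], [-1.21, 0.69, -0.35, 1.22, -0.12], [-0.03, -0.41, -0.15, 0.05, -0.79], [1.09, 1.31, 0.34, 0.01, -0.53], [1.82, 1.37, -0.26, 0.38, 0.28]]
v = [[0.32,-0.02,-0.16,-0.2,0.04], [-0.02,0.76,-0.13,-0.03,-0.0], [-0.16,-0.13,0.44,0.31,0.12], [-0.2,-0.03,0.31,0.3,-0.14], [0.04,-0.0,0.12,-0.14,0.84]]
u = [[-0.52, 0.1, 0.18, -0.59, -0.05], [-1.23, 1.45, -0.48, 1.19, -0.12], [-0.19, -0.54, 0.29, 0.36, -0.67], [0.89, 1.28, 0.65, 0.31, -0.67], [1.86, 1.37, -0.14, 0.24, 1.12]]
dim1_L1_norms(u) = [1.44, 4.47, 2.05, 3.8, 4.73]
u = b + v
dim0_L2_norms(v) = [0.41, 0.77, 0.59, 0.5, 0.86]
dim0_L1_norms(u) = [4.69, 4.74, 1.74, 2.69, 2.63]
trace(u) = 2.65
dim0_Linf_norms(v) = [0.32, 0.76, 0.44, 0.31, 0.84]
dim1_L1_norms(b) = [1.78, 3.59, 1.43, 3.28, 4.11]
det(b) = -0.76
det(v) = -0.00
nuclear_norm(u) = 7.70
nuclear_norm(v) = 2.66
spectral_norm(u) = 2.95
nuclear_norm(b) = 6.94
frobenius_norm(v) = 1.45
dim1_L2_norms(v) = [0.41, 0.77, 0.59, 0.5, 0.86]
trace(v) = 2.66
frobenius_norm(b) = 3.76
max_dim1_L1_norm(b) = 4.11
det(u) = 0.86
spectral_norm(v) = 0.89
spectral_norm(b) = 2.95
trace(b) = -0.01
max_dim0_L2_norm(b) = 2.58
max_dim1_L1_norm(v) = 1.16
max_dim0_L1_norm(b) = 4.99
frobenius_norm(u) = 4.12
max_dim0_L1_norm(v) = 1.16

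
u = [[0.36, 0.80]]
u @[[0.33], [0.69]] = [[0.67]]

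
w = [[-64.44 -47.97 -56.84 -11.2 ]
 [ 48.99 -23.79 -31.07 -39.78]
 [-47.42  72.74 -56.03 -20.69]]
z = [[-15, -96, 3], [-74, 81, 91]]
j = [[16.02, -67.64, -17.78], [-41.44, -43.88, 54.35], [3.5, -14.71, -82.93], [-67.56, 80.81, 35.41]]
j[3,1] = 80.81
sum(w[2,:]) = -51.400000000000006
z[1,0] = -74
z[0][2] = 3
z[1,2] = 91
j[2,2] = -82.93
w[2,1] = 72.74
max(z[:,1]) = 81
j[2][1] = -14.71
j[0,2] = -17.78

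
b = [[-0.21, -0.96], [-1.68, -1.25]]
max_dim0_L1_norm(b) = 2.21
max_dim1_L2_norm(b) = 2.09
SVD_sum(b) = [[-0.59, -0.54], [-1.53, -1.41]] + [[0.38, -0.42], [-0.15, 0.16]]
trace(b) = -1.46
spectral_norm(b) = 2.23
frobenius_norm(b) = 2.31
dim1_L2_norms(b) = [0.98, 2.09]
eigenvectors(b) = [[0.75, 0.45], [-0.66, 0.89]]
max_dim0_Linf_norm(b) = 1.68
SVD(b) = [[-0.36, -0.93], [-0.93, 0.36]] @ diag([2.2326728578824415, 0.6047907982724708]) @ [[0.74, 0.68], [-0.68, 0.74]]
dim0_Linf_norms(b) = [1.68, 1.25]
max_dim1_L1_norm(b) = 2.93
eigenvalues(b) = [0.64, -2.1]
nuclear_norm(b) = 2.84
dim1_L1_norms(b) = [1.17, 2.93]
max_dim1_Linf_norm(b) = 1.68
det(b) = -1.35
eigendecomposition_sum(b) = [[0.44,-0.22], [-0.39,0.2]] + [[-0.65, -0.74], [-1.29, -1.45]]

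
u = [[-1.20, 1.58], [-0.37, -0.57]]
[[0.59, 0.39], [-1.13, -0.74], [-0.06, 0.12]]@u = [[-0.85, 0.71], [1.63, -1.36], [0.03, -0.16]]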